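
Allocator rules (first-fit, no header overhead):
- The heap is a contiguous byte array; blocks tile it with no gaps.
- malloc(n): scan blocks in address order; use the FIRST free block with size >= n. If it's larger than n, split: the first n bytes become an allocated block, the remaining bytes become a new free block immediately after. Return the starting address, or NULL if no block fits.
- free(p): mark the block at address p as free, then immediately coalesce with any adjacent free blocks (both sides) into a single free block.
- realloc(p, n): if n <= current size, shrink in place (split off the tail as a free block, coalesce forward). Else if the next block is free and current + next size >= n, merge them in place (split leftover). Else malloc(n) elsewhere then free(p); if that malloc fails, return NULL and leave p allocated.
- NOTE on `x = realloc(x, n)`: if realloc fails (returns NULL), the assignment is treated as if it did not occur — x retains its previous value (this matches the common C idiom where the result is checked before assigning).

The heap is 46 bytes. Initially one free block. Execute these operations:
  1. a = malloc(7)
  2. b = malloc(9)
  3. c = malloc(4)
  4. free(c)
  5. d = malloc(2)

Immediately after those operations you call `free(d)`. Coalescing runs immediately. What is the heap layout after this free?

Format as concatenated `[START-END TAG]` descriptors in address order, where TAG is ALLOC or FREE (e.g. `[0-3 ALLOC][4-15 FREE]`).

Op 1: a = malloc(7) -> a = 0; heap: [0-6 ALLOC][7-45 FREE]
Op 2: b = malloc(9) -> b = 7; heap: [0-6 ALLOC][7-15 ALLOC][16-45 FREE]
Op 3: c = malloc(4) -> c = 16; heap: [0-6 ALLOC][7-15 ALLOC][16-19 ALLOC][20-45 FREE]
Op 4: free(c) -> (freed c); heap: [0-6 ALLOC][7-15 ALLOC][16-45 FREE]
Op 5: d = malloc(2) -> d = 16; heap: [0-6 ALLOC][7-15 ALLOC][16-17 ALLOC][18-45 FREE]
free(d): d = 16 -> block [16-17 ALLOC]; mark free, coalesce with adjacent free neighbors -> [0-6 ALLOC][7-15 ALLOC][16-45 FREE]

Answer: [0-6 ALLOC][7-15 ALLOC][16-45 FREE]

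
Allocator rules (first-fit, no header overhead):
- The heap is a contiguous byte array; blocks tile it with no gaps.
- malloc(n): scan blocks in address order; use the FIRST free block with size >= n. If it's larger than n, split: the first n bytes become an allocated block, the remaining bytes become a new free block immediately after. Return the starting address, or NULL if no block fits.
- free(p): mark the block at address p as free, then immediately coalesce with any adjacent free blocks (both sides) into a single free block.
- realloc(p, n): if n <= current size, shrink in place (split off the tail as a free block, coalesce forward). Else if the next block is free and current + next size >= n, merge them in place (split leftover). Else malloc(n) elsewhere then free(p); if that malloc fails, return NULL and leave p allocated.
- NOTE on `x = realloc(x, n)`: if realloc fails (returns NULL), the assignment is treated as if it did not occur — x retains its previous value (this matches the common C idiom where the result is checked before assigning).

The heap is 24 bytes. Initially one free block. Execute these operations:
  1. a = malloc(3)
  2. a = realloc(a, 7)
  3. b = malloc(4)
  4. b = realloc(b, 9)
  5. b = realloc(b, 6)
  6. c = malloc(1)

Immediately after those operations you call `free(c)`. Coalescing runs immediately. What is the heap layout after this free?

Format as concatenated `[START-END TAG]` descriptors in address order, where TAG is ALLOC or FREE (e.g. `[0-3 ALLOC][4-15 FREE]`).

Answer: [0-6 ALLOC][7-12 ALLOC][13-23 FREE]

Derivation:
Op 1: a = malloc(3) -> a = 0; heap: [0-2 ALLOC][3-23 FREE]
Op 2: a = realloc(a, 7) -> a = 0; heap: [0-6 ALLOC][7-23 FREE]
Op 3: b = malloc(4) -> b = 7; heap: [0-6 ALLOC][7-10 ALLOC][11-23 FREE]
Op 4: b = realloc(b, 9) -> b = 7; heap: [0-6 ALLOC][7-15 ALLOC][16-23 FREE]
Op 5: b = realloc(b, 6) -> b = 7; heap: [0-6 ALLOC][7-12 ALLOC][13-23 FREE]
Op 6: c = malloc(1) -> c = 13; heap: [0-6 ALLOC][7-12 ALLOC][13-13 ALLOC][14-23 FREE]
free(c): c = 13 -> block [13-13 ALLOC]; mark free, coalesce with adjacent free neighbors -> [0-6 ALLOC][7-12 ALLOC][13-23 FREE]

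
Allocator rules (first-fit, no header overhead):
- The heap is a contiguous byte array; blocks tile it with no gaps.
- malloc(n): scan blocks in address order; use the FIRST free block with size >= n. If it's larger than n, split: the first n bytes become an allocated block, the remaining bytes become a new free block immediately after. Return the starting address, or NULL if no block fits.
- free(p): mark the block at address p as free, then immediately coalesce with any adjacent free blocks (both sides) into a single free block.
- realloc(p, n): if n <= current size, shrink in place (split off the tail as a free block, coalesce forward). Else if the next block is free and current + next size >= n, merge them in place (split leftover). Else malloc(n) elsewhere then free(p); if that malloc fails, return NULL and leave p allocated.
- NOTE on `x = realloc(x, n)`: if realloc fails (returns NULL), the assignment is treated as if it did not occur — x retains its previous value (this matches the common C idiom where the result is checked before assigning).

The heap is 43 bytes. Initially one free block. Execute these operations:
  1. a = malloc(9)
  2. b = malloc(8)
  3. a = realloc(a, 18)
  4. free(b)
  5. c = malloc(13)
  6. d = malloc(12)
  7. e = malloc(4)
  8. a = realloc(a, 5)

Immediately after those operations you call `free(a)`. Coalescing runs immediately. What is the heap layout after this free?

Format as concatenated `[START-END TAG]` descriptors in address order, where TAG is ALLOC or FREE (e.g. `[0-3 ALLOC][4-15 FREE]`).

Op 1: a = malloc(9) -> a = 0; heap: [0-8 ALLOC][9-42 FREE]
Op 2: b = malloc(8) -> b = 9; heap: [0-8 ALLOC][9-16 ALLOC][17-42 FREE]
Op 3: a = realloc(a, 18) -> a = 17; heap: [0-8 FREE][9-16 ALLOC][17-34 ALLOC][35-42 FREE]
Op 4: free(b) -> (freed b); heap: [0-16 FREE][17-34 ALLOC][35-42 FREE]
Op 5: c = malloc(13) -> c = 0; heap: [0-12 ALLOC][13-16 FREE][17-34 ALLOC][35-42 FREE]
Op 6: d = malloc(12) -> d = NULL; heap: [0-12 ALLOC][13-16 FREE][17-34 ALLOC][35-42 FREE]
Op 7: e = malloc(4) -> e = 13; heap: [0-12 ALLOC][13-16 ALLOC][17-34 ALLOC][35-42 FREE]
Op 8: a = realloc(a, 5) -> a = 17; heap: [0-12 ALLOC][13-16 ALLOC][17-21 ALLOC][22-42 FREE]
free(a): a = 17 -> block [17-21 ALLOC]; mark free, coalesce with adjacent free neighbors -> [0-12 ALLOC][13-16 ALLOC][17-42 FREE]

Answer: [0-12 ALLOC][13-16 ALLOC][17-42 FREE]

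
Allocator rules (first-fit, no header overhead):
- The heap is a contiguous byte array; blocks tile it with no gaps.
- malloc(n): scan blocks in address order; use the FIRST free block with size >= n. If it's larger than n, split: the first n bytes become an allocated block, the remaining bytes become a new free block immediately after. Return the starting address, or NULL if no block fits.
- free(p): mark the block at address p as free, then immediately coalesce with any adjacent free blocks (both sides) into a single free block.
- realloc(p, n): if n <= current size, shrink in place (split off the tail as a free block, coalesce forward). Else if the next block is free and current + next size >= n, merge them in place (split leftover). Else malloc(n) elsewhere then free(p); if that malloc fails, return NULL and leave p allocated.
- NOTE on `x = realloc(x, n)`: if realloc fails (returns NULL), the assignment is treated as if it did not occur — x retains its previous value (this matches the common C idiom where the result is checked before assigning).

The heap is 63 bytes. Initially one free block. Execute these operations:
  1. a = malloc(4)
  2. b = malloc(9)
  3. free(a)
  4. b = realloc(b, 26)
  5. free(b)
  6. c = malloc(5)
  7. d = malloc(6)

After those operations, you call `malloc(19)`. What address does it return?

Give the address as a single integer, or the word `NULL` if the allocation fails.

Op 1: a = malloc(4) -> a = 0; heap: [0-3 ALLOC][4-62 FREE]
Op 2: b = malloc(9) -> b = 4; heap: [0-3 ALLOC][4-12 ALLOC][13-62 FREE]
Op 3: free(a) -> (freed a); heap: [0-3 FREE][4-12 ALLOC][13-62 FREE]
Op 4: b = realloc(b, 26) -> b = 4; heap: [0-3 FREE][4-29 ALLOC][30-62 FREE]
Op 5: free(b) -> (freed b); heap: [0-62 FREE]
Op 6: c = malloc(5) -> c = 0; heap: [0-4 ALLOC][5-62 FREE]
Op 7: d = malloc(6) -> d = 5; heap: [0-4 ALLOC][5-10 ALLOC][11-62 FREE]
malloc(19): first-fit scan over [0-4 ALLOC][5-10 ALLOC][11-62 FREE] -> 11

Answer: 11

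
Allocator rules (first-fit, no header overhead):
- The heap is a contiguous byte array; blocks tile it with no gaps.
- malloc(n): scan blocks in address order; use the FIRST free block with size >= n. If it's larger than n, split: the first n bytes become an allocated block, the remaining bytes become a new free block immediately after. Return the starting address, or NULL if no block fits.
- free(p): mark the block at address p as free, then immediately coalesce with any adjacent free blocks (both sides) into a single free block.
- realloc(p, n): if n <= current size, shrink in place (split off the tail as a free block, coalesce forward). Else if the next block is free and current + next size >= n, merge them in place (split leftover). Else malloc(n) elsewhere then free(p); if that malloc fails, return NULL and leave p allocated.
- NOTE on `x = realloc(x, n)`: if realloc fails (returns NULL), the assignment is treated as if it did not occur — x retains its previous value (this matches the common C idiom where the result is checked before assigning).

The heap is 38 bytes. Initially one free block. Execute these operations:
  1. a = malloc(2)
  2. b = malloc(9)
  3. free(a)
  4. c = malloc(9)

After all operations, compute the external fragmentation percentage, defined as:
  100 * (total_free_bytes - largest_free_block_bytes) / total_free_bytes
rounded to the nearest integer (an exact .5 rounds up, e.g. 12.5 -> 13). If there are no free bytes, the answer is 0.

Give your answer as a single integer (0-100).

Op 1: a = malloc(2) -> a = 0; heap: [0-1 ALLOC][2-37 FREE]
Op 2: b = malloc(9) -> b = 2; heap: [0-1 ALLOC][2-10 ALLOC][11-37 FREE]
Op 3: free(a) -> (freed a); heap: [0-1 FREE][2-10 ALLOC][11-37 FREE]
Op 4: c = malloc(9) -> c = 11; heap: [0-1 FREE][2-10 ALLOC][11-19 ALLOC][20-37 FREE]
Free blocks: [2 18] total_free=20 largest=18 -> 100*(20-18)/20 = 200/20 = 10

Answer: 10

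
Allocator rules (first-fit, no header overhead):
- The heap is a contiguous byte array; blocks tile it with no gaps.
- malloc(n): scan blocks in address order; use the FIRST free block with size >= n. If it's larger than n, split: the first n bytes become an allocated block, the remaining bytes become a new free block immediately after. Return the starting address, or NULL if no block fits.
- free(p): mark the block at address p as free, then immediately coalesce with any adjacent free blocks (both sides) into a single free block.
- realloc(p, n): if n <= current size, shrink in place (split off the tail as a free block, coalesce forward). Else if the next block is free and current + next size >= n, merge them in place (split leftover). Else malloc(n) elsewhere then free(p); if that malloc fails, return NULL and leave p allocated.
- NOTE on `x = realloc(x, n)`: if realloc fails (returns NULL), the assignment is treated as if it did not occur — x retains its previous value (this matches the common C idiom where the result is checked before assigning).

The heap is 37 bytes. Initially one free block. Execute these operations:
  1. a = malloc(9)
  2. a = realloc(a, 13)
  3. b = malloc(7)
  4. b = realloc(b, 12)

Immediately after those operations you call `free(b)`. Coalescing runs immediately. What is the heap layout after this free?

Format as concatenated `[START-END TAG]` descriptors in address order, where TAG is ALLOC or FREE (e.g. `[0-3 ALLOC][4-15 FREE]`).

Answer: [0-12 ALLOC][13-36 FREE]

Derivation:
Op 1: a = malloc(9) -> a = 0; heap: [0-8 ALLOC][9-36 FREE]
Op 2: a = realloc(a, 13) -> a = 0; heap: [0-12 ALLOC][13-36 FREE]
Op 3: b = malloc(7) -> b = 13; heap: [0-12 ALLOC][13-19 ALLOC][20-36 FREE]
Op 4: b = realloc(b, 12) -> b = 13; heap: [0-12 ALLOC][13-24 ALLOC][25-36 FREE]
free(b): b = 13 -> block [13-24 ALLOC]; mark free, coalesce with adjacent free neighbors -> [0-12 ALLOC][13-36 FREE]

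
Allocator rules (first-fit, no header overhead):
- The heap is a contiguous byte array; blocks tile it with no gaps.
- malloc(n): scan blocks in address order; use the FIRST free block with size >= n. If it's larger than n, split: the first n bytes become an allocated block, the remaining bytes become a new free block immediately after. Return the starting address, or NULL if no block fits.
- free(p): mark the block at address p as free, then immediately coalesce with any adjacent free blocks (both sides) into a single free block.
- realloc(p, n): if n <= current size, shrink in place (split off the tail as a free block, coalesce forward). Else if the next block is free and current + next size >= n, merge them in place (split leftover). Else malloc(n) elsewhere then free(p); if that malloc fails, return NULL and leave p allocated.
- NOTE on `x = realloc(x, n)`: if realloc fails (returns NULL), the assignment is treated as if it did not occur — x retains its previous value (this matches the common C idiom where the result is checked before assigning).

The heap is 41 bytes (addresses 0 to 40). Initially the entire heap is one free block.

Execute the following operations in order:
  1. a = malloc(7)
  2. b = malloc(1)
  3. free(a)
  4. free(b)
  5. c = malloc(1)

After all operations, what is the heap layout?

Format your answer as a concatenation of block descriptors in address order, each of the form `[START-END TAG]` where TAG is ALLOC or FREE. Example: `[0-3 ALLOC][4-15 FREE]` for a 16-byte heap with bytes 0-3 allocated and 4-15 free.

Op 1: a = malloc(7) -> a = 0; heap: [0-6 ALLOC][7-40 FREE]
Op 2: b = malloc(1) -> b = 7; heap: [0-6 ALLOC][7-7 ALLOC][8-40 FREE]
Op 3: free(a) -> (freed a); heap: [0-6 FREE][7-7 ALLOC][8-40 FREE]
Op 4: free(b) -> (freed b); heap: [0-40 FREE]
Op 5: c = malloc(1) -> c = 0; heap: [0-0 ALLOC][1-40 FREE]

Answer: [0-0 ALLOC][1-40 FREE]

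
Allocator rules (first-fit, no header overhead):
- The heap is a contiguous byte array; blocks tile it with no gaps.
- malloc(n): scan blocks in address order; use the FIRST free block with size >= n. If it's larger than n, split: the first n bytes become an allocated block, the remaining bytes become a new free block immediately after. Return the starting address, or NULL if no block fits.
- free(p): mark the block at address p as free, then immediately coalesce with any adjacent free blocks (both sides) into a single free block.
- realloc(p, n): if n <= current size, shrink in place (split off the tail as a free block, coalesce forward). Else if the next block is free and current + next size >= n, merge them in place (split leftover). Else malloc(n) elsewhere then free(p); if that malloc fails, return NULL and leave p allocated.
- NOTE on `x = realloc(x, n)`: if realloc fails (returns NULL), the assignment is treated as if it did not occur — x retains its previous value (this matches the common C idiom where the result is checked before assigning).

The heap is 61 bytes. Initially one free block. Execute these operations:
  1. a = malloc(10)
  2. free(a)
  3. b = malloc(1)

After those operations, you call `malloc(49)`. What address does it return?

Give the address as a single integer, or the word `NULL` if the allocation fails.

Op 1: a = malloc(10) -> a = 0; heap: [0-9 ALLOC][10-60 FREE]
Op 2: free(a) -> (freed a); heap: [0-60 FREE]
Op 3: b = malloc(1) -> b = 0; heap: [0-0 ALLOC][1-60 FREE]
malloc(49): first-fit scan over [0-0 ALLOC][1-60 FREE] -> 1

Answer: 1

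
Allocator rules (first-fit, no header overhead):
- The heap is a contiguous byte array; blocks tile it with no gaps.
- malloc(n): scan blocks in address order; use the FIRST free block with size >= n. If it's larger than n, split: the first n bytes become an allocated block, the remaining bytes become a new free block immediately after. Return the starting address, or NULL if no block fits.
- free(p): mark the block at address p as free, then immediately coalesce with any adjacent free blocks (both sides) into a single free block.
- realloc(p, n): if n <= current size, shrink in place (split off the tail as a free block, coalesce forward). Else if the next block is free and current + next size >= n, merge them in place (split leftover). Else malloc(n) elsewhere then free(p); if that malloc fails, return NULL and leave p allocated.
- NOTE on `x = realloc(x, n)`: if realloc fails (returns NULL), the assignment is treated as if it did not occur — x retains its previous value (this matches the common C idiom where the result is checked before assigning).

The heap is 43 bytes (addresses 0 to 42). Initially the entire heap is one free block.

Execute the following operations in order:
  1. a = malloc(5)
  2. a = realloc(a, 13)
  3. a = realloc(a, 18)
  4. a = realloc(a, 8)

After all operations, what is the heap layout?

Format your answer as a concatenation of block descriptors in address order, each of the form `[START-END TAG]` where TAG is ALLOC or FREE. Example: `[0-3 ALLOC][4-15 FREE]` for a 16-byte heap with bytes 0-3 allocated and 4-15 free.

Answer: [0-7 ALLOC][8-42 FREE]

Derivation:
Op 1: a = malloc(5) -> a = 0; heap: [0-4 ALLOC][5-42 FREE]
Op 2: a = realloc(a, 13) -> a = 0; heap: [0-12 ALLOC][13-42 FREE]
Op 3: a = realloc(a, 18) -> a = 0; heap: [0-17 ALLOC][18-42 FREE]
Op 4: a = realloc(a, 8) -> a = 0; heap: [0-7 ALLOC][8-42 FREE]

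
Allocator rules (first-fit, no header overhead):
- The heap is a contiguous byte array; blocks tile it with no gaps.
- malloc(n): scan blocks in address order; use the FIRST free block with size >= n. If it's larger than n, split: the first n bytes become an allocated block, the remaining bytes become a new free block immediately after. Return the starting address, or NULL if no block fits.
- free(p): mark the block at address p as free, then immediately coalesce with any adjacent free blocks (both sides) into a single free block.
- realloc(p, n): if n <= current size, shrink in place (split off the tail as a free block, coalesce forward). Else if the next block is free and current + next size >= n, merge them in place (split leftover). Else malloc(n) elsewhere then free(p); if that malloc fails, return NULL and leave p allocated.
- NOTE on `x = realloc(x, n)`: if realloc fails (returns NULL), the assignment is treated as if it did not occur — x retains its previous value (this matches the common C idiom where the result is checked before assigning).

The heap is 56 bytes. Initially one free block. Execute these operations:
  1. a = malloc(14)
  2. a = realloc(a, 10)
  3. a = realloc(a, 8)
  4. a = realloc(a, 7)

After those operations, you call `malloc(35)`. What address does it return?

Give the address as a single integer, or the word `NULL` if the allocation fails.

Op 1: a = malloc(14) -> a = 0; heap: [0-13 ALLOC][14-55 FREE]
Op 2: a = realloc(a, 10) -> a = 0; heap: [0-9 ALLOC][10-55 FREE]
Op 3: a = realloc(a, 8) -> a = 0; heap: [0-7 ALLOC][8-55 FREE]
Op 4: a = realloc(a, 7) -> a = 0; heap: [0-6 ALLOC][7-55 FREE]
malloc(35): first-fit scan over [0-6 ALLOC][7-55 FREE] -> 7

Answer: 7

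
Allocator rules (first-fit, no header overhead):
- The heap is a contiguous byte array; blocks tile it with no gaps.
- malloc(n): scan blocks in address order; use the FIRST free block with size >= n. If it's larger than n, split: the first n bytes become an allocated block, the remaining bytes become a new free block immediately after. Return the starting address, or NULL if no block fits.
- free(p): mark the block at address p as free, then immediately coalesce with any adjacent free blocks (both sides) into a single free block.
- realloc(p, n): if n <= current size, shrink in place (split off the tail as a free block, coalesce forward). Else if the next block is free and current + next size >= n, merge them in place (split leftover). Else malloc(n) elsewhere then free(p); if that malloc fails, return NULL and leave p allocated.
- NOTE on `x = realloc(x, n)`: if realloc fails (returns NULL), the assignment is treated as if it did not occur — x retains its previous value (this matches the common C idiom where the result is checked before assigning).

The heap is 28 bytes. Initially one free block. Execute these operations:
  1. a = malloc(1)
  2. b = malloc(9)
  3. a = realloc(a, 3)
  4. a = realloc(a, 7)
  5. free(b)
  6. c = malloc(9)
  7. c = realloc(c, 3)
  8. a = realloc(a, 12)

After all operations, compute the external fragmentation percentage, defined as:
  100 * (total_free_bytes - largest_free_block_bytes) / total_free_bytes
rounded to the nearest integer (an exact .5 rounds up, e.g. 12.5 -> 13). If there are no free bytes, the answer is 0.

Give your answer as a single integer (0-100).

Op 1: a = malloc(1) -> a = 0; heap: [0-0 ALLOC][1-27 FREE]
Op 2: b = malloc(9) -> b = 1; heap: [0-0 ALLOC][1-9 ALLOC][10-27 FREE]
Op 3: a = realloc(a, 3) -> a = 10; heap: [0-0 FREE][1-9 ALLOC][10-12 ALLOC][13-27 FREE]
Op 4: a = realloc(a, 7) -> a = 10; heap: [0-0 FREE][1-9 ALLOC][10-16 ALLOC][17-27 FREE]
Op 5: free(b) -> (freed b); heap: [0-9 FREE][10-16 ALLOC][17-27 FREE]
Op 6: c = malloc(9) -> c = 0; heap: [0-8 ALLOC][9-9 FREE][10-16 ALLOC][17-27 FREE]
Op 7: c = realloc(c, 3) -> c = 0; heap: [0-2 ALLOC][3-9 FREE][10-16 ALLOC][17-27 FREE]
Op 8: a = realloc(a, 12) -> a = 10; heap: [0-2 ALLOC][3-9 FREE][10-21 ALLOC][22-27 FREE]
Free blocks: [7 6] total_free=13 largest=7 -> 100*(13-7)/13 = 600/13 ≈ 46.154 -> rounds to 46

Answer: 46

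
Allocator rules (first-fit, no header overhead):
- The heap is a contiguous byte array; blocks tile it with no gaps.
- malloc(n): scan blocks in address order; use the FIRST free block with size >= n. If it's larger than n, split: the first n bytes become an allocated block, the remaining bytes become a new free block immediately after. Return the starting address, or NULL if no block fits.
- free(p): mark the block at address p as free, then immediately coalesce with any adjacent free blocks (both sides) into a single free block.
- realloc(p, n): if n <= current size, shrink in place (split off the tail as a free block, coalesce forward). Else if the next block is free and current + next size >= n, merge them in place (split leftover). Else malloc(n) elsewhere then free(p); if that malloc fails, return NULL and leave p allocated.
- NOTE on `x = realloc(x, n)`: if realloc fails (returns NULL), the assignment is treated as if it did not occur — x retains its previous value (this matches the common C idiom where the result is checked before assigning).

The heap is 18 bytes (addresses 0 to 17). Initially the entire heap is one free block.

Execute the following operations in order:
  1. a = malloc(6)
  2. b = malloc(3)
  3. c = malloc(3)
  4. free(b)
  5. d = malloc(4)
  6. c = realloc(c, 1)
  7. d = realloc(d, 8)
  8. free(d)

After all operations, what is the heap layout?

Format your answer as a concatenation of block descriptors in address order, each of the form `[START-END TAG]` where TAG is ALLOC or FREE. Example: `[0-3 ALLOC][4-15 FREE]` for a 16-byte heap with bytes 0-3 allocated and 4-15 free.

Op 1: a = malloc(6) -> a = 0; heap: [0-5 ALLOC][6-17 FREE]
Op 2: b = malloc(3) -> b = 6; heap: [0-5 ALLOC][6-8 ALLOC][9-17 FREE]
Op 3: c = malloc(3) -> c = 9; heap: [0-5 ALLOC][6-8 ALLOC][9-11 ALLOC][12-17 FREE]
Op 4: free(b) -> (freed b); heap: [0-5 ALLOC][6-8 FREE][9-11 ALLOC][12-17 FREE]
Op 5: d = malloc(4) -> d = 12; heap: [0-5 ALLOC][6-8 FREE][9-11 ALLOC][12-15 ALLOC][16-17 FREE]
Op 6: c = realloc(c, 1) -> c = 9; heap: [0-5 ALLOC][6-8 FREE][9-9 ALLOC][10-11 FREE][12-15 ALLOC][16-17 FREE]
Op 7: d = realloc(d, 8) -> NULL (d unchanged); heap: [0-5 ALLOC][6-8 FREE][9-9 ALLOC][10-11 FREE][12-15 ALLOC][16-17 FREE]
Op 8: free(d) -> (freed d); heap: [0-5 ALLOC][6-8 FREE][9-9 ALLOC][10-17 FREE]

Answer: [0-5 ALLOC][6-8 FREE][9-9 ALLOC][10-17 FREE]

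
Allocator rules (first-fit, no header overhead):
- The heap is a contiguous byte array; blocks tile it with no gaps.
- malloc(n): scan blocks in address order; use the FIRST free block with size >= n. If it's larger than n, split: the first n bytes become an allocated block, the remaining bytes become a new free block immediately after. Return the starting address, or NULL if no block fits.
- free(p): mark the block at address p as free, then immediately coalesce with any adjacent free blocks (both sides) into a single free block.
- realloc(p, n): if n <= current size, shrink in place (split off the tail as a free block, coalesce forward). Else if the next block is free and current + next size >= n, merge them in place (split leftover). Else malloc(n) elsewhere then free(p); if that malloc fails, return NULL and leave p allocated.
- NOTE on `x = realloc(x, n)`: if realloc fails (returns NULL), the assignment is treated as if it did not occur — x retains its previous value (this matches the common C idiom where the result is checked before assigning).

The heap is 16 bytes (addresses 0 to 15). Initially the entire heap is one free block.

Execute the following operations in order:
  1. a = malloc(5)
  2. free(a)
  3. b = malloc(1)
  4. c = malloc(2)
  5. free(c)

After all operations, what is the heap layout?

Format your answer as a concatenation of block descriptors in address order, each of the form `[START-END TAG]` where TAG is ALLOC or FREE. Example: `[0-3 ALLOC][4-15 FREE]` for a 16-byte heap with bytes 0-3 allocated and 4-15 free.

Op 1: a = malloc(5) -> a = 0; heap: [0-4 ALLOC][5-15 FREE]
Op 2: free(a) -> (freed a); heap: [0-15 FREE]
Op 3: b = malloc(1) -> b = 0; heap: [0-0 ALLOC][1-15 FREE]
Op 4: c = malloc(2) -> c = 1; heap: [0-0 ALLOC][1-2 ALLOC][3-15 FREE]
Op 5: free(c) -> (freed c); heap: [0-0 ALLOC][1-15 FREE]

Answer: [0-0 ALLOC][1-15 FREE]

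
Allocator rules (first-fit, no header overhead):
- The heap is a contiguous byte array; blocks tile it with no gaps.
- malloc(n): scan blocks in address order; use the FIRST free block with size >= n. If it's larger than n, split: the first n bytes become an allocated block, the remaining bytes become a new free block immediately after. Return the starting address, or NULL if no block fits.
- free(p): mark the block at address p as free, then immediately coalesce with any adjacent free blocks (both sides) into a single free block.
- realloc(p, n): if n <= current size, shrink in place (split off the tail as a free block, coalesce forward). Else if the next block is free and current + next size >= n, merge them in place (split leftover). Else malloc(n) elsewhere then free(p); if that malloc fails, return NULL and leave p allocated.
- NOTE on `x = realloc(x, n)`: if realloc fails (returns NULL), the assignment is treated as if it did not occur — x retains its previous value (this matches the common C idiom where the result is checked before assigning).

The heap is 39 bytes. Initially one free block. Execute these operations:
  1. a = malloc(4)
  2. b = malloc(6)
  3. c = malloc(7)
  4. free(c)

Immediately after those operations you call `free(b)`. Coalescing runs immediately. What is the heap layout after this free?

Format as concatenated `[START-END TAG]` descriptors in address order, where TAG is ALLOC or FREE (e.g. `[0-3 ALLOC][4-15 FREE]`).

Op 1: a = malloc(4) -> a = 0; heap: [0-3 ALLOC][4-38 FREE]
Op 2: b = malloc(6) -> b = 4; heap: [0-3 ALLOC][4-9 ALLOC][10-38 FREE]
Op 3: c = malloc(7) -> c = 10; heap: [0-3 ALLOC][4-9 ALLOC][10-16 ALLOC][17-38 FREE]
Op 4: free(c) -> (freed c); heap: [0-3 ALLOC][4-9 ALLOC][10-38 FREE]
free(b): b = 4 -> block [4-9 ALLOC]; mark free, coalesce with adjacent free neighbors -> [0-3 ALLOC][4-38 FREE]

Answer: [0-3 ALLOC][4-38 FREE]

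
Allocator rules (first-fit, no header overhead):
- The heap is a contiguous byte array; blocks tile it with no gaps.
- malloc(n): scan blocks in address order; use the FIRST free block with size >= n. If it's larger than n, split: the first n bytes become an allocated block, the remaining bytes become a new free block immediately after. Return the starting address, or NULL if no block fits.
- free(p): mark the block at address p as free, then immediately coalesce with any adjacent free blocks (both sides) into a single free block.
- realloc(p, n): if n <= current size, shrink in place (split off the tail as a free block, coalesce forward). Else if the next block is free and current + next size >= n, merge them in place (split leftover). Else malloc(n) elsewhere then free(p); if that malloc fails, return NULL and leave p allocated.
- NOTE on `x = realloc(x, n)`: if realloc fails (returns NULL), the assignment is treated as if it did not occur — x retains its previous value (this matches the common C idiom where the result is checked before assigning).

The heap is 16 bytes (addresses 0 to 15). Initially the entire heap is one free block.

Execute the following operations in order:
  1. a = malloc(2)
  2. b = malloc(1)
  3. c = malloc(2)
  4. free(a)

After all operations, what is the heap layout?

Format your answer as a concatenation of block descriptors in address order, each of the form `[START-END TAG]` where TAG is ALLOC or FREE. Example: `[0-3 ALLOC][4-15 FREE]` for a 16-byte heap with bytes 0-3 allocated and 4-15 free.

Answer: [0-1 FREE][2-2 ALLOC][3-4 ALLOC][5-15 FREE]

Derivation:
Op 1: a = malloc(2) -> a = 0; heap: [0-1 ALLOC][2-15 FREE]
Op 2: b = malloc(1) -> b = 2; heap: [0-1 ALLOC][2-2 ALLOC][3-15 FREE]
Op 3: c = malloc(2) -> c = 3; heap: [0-1 ALLOC][2-2 ALLOC][3-4 ALLOC][5-15 FREE]
Op 4: free(a) -> (freed a); heap: [0-1 FREE][2-2 ALLOC][3-4 ALLOC][5-15 FREE]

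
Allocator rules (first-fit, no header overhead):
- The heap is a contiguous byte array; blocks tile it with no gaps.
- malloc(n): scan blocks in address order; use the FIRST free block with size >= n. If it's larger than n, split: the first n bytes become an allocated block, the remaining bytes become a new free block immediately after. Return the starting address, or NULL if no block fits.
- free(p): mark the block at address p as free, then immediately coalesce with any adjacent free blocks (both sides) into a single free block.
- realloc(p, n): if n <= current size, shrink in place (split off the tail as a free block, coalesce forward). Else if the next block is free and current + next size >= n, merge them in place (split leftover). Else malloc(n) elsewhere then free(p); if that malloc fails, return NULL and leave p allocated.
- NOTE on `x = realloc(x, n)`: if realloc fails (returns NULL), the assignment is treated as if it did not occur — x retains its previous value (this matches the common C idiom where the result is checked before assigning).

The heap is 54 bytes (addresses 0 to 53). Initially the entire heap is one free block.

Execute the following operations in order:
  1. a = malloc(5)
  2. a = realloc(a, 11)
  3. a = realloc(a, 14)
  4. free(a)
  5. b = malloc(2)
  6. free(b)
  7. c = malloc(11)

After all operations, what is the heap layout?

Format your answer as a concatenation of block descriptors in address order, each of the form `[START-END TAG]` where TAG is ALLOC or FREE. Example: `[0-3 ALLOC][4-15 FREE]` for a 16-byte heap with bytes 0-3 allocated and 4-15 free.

Op 1: a = malloc(5) -> a = 0; heap: [0-4 ALLOC][5-53 FREE]
Op 2: a = realloc(a, 11) -> a = 0; heap: [0-10 ALLOC][11-53 FREE]
Op 3: a = realloc(a, 14) -> a = 0; heap: [0-13 ALLOC][14-53 FREE]
Op 4: free(a) -> (freed a); heap: [0-53 FREE]
Op 5: b = malloc(2) -> b = 0; heap: [0-1 ALLOC][2-53 FREE]
Op 6: free(b) -> (freed b); heap: [0-53 FREE]
Op 7: c = malloc(11) -> c = 0; heap: [0-10 ALLOC][11-53 FREE]

Answer: [0-10 ALLOC][11-53 FREE]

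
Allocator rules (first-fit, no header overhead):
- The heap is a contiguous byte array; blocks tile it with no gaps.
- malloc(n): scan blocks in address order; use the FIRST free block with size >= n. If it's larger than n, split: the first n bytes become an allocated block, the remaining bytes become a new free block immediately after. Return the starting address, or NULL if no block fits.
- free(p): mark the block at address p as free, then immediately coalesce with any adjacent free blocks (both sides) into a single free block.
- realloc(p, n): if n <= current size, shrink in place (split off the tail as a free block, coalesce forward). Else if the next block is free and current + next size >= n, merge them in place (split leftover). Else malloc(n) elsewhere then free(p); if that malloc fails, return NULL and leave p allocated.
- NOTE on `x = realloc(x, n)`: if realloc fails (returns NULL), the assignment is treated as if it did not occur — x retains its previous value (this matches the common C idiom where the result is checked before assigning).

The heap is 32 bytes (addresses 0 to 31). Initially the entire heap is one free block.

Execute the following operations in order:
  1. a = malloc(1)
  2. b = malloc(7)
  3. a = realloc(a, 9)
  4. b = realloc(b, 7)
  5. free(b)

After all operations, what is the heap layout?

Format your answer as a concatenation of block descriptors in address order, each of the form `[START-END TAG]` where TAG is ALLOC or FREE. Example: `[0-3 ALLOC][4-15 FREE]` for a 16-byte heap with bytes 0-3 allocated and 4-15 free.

Answer: [0-7 FREE][8-16 ALLOC][17-31 FREE]

Derivation:
Op 1: a = malloc(1) -> a = 0; heap: [0-0 ALLOC][1-31 FREE]
Op 2: b = malloc(7) -> b = 1; heap: [0-0 ALLOC][1-7 ALLOC][8-31 FREE]
Op 3: a = realloc(a, 9) -> a = 8; heap: [0-0 FREE][1-7 ALLOC][8-16 ALLOC][17-31 FREE]
Op 4: b = realloc(b, 7) -> b = 1; heap: [0-0 FREE][1-7 ALLOC][8-16 ALLOC][17-31 FREE]
Op 5: free(b) -> (freed b); heap: [0-7 FREE][8-16 ALLOC][17-31 FREE]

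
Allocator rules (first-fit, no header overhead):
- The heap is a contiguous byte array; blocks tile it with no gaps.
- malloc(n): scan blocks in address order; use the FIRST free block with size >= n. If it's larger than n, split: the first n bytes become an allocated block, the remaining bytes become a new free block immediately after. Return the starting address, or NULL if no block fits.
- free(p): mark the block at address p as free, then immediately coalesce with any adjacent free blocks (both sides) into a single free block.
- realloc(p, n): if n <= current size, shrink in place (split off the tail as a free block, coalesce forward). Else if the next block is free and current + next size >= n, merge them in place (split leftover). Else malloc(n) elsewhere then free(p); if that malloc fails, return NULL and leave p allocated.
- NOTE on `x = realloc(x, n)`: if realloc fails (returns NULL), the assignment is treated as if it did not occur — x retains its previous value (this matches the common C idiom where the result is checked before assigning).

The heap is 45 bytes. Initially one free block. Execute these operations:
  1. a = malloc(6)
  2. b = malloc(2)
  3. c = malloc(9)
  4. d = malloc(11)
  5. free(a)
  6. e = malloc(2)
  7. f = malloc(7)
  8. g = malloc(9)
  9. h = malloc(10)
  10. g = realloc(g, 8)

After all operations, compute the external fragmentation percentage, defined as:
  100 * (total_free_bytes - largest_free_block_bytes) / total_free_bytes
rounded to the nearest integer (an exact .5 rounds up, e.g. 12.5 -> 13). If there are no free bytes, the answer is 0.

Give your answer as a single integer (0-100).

Op 1: a = malloc(6) -> a = 0; heap: [0-5 ALLOC][6-44 FREE]
Op 2: b = malloc(2) -> b = 6; heap: [0-5 ALLOC][6-7 ALLOC][8-44 FREE]
Op 3: c = malloc(9) -> c = 8; heap: [0-5 ALLOC][6-7 ALLOC][8-16 ALLOC][17-44 FREE]
Op 4: d = malloc(11) -> d = 17; heap: [0-5 ALLOC][6-7 ALLOC][8-16 ALLOC][17-27 ALLOC][28-44 FREE]
Op 5: free(a) -> (freed a); heap: [0-5 FREE][6-7 ALLOC][8-16 ALLOC][17-27 ALLOC][28-44 FREE]
Op 6: e = malloc(2) -> e = 0; heap: [0-1 ALLOC][2-5 FREE][6-7 ALLOC][8-16 ALLOC][17-27 ALLOC][28-44 FREE]
Op 7: f = malloc(7) -> f = 28; heap: [0-1 ALLOC][2-5 FREE][6-7 ALLOC][8-16 ALLOC][17-27 ALLOC][28-34 ALLOC][35-44 FREE]
Op 8: g = malloc(9) -> g = 35; heap: [0-1 ALLOC][2-5 FREE][6-7 ALLOC][8-16 ALLOC][17-27 ALLOC][28-34 ALLOC][35-43 ALLOC][44-44 FREE]
Op 9: h = malloc(10) -> h = NULL; heap: [0-1 ALLOC][2-5 FREE][6-7 ALLOC][8-16 ALLOC][17-27 ALLOC][28-34 ALLOC][35-43 ALLOC][44-44 FREE]
Op 10: g = realloc(g, 8) -> g = 35; heap: [0-1 ALLOC][2-5 FREE][6-7 ALLOC][8-16 ALLOC][17-27 ALLOC][28-34 ALLOC][35-42 ALLOC][43-44 FREE]
Free blocks: [4 2] total_free=6 largest=4 -> 100*(6-4)/6 = 200/6 ≈ 33.333 -> rounds to 33

Answer: 33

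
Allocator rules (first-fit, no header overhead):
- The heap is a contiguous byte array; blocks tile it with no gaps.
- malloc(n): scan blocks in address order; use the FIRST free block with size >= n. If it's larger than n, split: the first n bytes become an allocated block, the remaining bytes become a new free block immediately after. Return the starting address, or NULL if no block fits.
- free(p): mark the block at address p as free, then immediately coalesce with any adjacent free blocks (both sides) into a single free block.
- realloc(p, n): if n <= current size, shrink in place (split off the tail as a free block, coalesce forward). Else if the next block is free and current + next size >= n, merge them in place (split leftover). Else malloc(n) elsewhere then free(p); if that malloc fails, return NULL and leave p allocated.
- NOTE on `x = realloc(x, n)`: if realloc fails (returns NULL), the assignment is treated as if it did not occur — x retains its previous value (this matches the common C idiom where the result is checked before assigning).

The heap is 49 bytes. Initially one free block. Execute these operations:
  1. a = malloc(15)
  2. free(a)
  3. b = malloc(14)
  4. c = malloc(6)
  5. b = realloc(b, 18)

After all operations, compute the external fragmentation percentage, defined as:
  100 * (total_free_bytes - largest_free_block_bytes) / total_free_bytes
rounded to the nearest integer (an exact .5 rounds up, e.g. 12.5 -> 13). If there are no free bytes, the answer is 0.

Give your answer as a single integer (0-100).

Answer: 44

Derivation:
Op 1: a = malloc(15) -> a = 0; heap: [0-14 ALLOC][15-48 FREE]
Op 2: free(a) -> (freed a); heap: [0-48 FREE]
Op 3: b = malloc(14) -> b = 0; heap: [0-13 ALLOC][14-48 FREE]
Op 4: c = malloc(6) -> c = 14; heap: [0-13 ALLOC][14-19 ALLOC][20-48 FREE]
Op 5: b = realloc(b, 18) -> b = 20; heap: [0-13 FREE][14-19 ALLOC][20-37 ALLOC][38-48 FREE]
Free blocks: [14 11] total_free=25 largest=14 -> 100*(25-14)/25 = 1100/25 = 44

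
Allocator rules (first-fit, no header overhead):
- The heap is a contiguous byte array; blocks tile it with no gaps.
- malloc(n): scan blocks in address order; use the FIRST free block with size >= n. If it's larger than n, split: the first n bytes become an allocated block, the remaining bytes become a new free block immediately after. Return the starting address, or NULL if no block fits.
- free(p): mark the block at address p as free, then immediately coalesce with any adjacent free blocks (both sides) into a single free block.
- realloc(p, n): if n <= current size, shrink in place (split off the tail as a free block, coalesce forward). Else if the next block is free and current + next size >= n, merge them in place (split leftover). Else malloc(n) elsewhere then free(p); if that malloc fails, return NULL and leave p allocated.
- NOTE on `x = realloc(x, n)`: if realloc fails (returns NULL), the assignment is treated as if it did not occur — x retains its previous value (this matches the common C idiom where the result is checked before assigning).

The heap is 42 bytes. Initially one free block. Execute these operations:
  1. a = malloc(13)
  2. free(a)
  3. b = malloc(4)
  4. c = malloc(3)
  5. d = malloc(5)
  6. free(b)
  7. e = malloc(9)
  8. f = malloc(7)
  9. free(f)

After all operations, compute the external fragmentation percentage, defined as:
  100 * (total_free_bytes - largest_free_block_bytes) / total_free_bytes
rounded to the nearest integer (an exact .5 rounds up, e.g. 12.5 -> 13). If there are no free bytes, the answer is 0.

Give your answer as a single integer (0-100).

Op 1: a = malloc(13) -> a = 0; heap: [0-12 ALLOC][13-41 FREE]
Op 2: free(a) -> (freed a); heap: [0-41 FREE]
Op 3: b = malloc(4) -> b = 0; heap: [0-3 ALLOC][4-41 FREE]
Op 4: c = malloc(3) -> c = 4; heap: [0-3 ALLOC][4-6 ALLOC][7-41 FREE]
Op 5: d = malloc(5) -> d = 7; heap: [0-3 ALLOC][4-6 ALLOC][7-11 ALLOC][12-41 FREE]
Op 6: free(b) -> (freed b); heap: [0-3 FREE][4-6 ALLOC][7-11 ALLOC][12-41 FREE]
Op 7: e = malloc(9) -> e = 12; heap: [0-3 FREE][4-6 ALLOC][7-11 ALLOC][12-20 ALLOC][21-41 FREE]
Op 8: f = malloc(7) -> f = 21; heap: [0-3 FREE][4-6 ALLOC][7-11 ALLOC][12-20 ALLOC][21-27 ALLOC][28-41 FREE]
Op 9: free(f) -> (freed f); heap: [0-3 FREE][4-6 ALLOC][7-11 ALLOC][12-20 ALLOC][21-41 FREE]
Free blocks: [4 21] total_free=25 largest=21 -> 100*(25-21)/25 = 400/25 = 16

Answer: 16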